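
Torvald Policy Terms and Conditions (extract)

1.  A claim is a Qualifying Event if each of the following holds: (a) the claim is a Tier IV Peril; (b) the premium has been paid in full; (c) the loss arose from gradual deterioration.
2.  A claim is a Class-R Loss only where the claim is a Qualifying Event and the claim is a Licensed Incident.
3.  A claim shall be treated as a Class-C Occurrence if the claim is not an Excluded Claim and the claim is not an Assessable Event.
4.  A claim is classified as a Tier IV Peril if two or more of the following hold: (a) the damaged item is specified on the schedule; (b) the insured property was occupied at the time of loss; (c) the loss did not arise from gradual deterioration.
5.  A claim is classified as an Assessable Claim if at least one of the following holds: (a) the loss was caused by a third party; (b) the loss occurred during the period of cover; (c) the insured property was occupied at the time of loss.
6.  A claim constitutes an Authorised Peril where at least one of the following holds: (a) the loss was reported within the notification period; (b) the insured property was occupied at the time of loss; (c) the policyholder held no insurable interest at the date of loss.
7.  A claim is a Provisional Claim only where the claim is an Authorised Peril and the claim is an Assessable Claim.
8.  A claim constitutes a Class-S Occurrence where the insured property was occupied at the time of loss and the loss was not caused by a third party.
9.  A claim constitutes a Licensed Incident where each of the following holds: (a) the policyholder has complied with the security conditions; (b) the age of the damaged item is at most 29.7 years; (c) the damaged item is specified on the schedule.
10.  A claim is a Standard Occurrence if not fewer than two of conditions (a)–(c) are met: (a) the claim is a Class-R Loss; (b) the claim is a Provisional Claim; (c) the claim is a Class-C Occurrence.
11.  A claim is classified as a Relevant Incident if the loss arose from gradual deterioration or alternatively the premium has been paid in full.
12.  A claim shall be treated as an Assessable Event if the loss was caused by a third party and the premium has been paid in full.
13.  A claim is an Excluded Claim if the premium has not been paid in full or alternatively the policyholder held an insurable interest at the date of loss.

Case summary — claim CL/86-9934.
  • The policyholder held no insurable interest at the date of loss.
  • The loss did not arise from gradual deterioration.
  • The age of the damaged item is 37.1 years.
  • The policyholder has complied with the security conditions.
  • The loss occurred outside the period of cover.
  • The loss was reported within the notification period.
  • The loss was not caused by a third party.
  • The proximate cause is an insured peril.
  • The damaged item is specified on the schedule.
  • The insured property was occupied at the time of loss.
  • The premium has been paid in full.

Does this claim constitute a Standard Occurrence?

Yes

Under paragraph 4: the damaged item is specified on the schedule? yes; the insured property was occupied at the time of loss? yes; the loss did not arise from gradual deterioration? yes — 3 of 3 hold (need ≥2) → satisfied.
Under paragraph 1: Tier IV Peril (paragraph 4)? yes; and the premium has been paid in full? yes; and the loss arose from gradual deterioration? no. So the claim is not a Qualifying Event.
Under paragraph 9: the policyholder has complied with the security conditions? yes; and age of the damaged item: 37.1 years ≤ 29.7 years? no; and the damaged item is specified on the schedule? yes. So the claim is not a Licensed Incident.
Under paragraph 2: Qualifying Event (paragraph 1)? no; and Licensed Incident (paragraph 9)? no. So the claim is not a Class-R Loss.
Under paragraph 6: the loss was reported within the notification period? yes; or the insured property was occupied at the time of loss? yes; or the policyholder held no insurable interest at the date of loss? yes. So the claim is an Authorised Peril.
Under paragraph 5: the loss was caused by a third party? no; or the loss occurred during the period of cover? no; or the insured property was occupied at the time of loss? yes. So the claim is an Assessable Claim.
Under paragraph 7: Authorised Peril (paragraph 6)? yes; and Assessable Claim (paragraph 5)? yes. So the claim is a Provisional Claim.
Under paragraph 13: the premium has not been paid in full? no; or the policyholder held an insurable interest at the date of loss? no. So the claim is not an Excluded Claim.
Under paragraph 12: the loss was caused by a third party? no; and the premium has been paid in full? yes. So the claim is not an Assessable Event.
Under paragraph 3: not an Excluded Claim (paragraph 13)? yes; and not an Assessable Event (paragraph 12)? yes. So the claim is a Class-C Occurrence.
Under paragraph 10: Class-R Loss (paragraph 2)? no; Provisional Claim (paragraph 7)? yes; Class-C Occurrence (paragraph 3)? yes — 2 of 3 hold (need ≥2) → satisfied.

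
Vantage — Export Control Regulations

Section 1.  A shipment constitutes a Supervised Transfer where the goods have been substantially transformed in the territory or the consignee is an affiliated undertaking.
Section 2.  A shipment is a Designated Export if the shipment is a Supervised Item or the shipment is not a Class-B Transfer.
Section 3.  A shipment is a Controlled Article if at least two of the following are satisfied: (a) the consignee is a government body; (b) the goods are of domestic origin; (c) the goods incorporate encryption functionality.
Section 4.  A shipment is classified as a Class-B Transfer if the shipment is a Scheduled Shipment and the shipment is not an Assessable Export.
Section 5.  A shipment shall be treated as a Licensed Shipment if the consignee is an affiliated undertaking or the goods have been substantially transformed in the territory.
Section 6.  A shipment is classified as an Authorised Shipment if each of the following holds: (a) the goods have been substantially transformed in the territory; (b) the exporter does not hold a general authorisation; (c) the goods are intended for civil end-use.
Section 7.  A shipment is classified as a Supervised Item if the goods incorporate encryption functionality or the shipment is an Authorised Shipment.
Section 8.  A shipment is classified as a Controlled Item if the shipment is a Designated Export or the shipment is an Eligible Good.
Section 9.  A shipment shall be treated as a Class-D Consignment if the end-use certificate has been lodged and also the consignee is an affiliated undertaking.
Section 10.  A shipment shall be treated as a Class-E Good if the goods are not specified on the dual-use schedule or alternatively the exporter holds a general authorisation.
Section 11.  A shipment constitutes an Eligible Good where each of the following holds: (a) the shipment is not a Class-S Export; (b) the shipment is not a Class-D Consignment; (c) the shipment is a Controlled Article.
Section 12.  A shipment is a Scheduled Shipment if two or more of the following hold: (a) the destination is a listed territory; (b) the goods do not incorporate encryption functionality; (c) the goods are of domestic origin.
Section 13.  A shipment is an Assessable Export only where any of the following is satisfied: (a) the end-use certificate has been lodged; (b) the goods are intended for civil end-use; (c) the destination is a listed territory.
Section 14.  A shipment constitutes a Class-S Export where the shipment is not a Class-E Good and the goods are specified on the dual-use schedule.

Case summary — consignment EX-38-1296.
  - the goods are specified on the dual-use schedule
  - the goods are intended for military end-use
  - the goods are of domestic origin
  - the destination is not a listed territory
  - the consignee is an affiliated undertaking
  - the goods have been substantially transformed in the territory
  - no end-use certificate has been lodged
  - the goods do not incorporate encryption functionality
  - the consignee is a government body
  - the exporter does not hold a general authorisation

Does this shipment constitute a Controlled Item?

No

section 6 — Authorised Shipment: [the goods have been substantially transformed in the territory? yes] AND [the exporter does not hold a general authorisation? yes] AND [the goods are intended for civil end-use? no] → not satisfied.
section 7 — Supervised Item: [the goods incorporate encryption functionality? no] OR [Authorised Shipment (section 6)? no] → not satisfied.
section 12 — Scheduled Shipment: the destination is a listed territory? no; the goods do not incorporate encryption functionality? yes; the goods are of domestic origin? yes — 2 of 3 hold (need ≥2) → satisfied.
section 13 — Assessable Export: [the end-use certificate has been lodged? no] OR [the goods are intended for civil end-use? no] OR [the destination is a listed territory? no] → not satisfied.
section 4 — Class-B Transfer: [Scheduled Shipment (section 12)? yes] AND [not an Assessable Export (section 13)? yes] → satisfied.
section 2 — Designated Export: [Supervised Item (section 7)? no] OR [not a Class-B Transfer (section 4)? no] → not satisfied.
section 10 — Class-E Good: [the goods are not specified on the dual-use schedule? no] OR [the exporter holds a general authorisation? no] → not satisfied.
section 14 — Class-S Export: [not a Class-E Good (section 10)? yes] AND [the goods are specified on the dual-use schedule? yes] → satisfied.
section 9 — Class-D Consignment: [the end-use certificate has been lodged? no] AND [the consignee is an affiliated undertaking? yes] → not satisfied.
section 3 — Controlled Article: the consignee is a government body? yes; the goods are of domestic origin? yes; the goods incorporate encryption functionality? no — 2 of 3 hold (need ≥2) → satisfied.
section 11 — Eligible Good: [not a Class-S Export (section 14)? no] AND [not a Class-D Consignment (section 9)? yes] AND [Controlled Article (section 3)? yes] → not satisfied.
section 8 — Controlled Item: [Designated Export (section 2)? no] OR [Eligible Good (section 11)? no] → not satisfied.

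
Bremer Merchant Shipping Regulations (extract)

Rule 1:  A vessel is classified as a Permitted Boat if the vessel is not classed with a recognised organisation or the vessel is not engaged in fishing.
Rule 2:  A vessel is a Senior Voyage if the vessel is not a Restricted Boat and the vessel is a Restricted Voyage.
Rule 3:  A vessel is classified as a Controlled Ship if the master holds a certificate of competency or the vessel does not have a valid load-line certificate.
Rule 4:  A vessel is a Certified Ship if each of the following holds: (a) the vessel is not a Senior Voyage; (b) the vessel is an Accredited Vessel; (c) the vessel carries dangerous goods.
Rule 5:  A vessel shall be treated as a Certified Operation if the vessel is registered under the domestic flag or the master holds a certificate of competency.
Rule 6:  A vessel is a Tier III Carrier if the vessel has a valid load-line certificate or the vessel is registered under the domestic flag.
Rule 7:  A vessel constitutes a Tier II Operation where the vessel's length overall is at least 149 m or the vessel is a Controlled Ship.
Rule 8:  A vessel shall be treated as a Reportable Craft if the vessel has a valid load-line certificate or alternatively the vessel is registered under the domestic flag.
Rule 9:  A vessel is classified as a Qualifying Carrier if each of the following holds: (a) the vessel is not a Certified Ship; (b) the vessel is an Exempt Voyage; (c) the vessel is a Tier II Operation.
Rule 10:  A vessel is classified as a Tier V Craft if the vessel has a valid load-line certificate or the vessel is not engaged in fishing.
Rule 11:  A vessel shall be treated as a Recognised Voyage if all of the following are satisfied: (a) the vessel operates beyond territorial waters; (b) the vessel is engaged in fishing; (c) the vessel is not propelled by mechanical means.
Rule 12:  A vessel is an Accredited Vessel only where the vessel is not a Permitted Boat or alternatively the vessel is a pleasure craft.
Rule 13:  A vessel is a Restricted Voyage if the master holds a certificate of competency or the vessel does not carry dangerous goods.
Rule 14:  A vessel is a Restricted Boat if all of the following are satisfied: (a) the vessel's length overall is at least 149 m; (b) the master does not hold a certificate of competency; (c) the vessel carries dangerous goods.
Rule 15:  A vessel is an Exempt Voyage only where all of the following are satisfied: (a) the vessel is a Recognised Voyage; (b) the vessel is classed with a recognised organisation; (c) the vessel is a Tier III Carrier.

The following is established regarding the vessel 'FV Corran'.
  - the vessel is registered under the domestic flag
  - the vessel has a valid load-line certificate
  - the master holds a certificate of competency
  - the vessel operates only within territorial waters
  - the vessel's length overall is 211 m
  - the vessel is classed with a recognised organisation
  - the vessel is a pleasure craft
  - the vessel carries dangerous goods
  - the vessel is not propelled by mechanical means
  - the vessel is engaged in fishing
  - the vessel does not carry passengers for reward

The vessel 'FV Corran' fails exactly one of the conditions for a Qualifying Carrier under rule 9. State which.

Exempt Voyage

rule 14 — Restricted Boat: [vessel's length overall: 211 m ≥ 149 m? yes] AND [the master does not hold a certificate of competency? no] AND [the vessel carries dangerous goods? yes] → not satisfied.
rule 13 — Restricted Voyage: [the master holds a certificate of competency? yes] OR [the vessel does not carry dangerous goods? no] → satisfied.
rule 2 — Senior Voyage: [not a Restricted Boat (rule 14)? yes] AND [Restricted Voyage (rule 13)? yes] → satisfied.
rule 1 — Permitted Boat: [the vessel is not classed with a recognised organisation? no] OR [the vessel is not engaged in fishing? no] → not satisfied.
rule 12 — Accredited Vessel: [not a Permitted Boat (rule 1)? yes] OR [the vessel is a pleasure craft? yes] → satisfied.
rule 4 — Certified Ship: [not a Senior Voyage (rule 2)? no] AND [Accredited Vessel (rule 12)? yes] AND [the vessel carries dangerous goods? yes] → not satisfied.
rule 11 — Recognised Voyage: [the vessel operates beyond territorial waters? no] AND [the vessel is engaged in fishing? yes] AND [the vessel is not propelled by mechanical means? yes] → not satisfied.
rule 6 — Tier III Carrier: [the vessel has a valid load-line certificate? yes] OR [the vessel is registered under the domestic flag? yes] → satisfied.
rule 15 — Exempt Voyage: [Recognised Voyage (rule 11)? no] AND [the vessel is classed with a recognised organisation? yes] AND [Tier III Carrier (rule 6)? yes] → not satisfied.
rule 3 — Controlled Ship: [the master holds a certificate of competency? yes] OR [the vessel does not have a valid load-line certificate? no] → satisfied.
rule 7 — Tier II Operation: [vessel's length overall: 211 m ≥ 149 m? yes] OR [Controlled Ship (rule 3)? yes] → satisfied.
rule 9 — Qualifying Carrier: [not a Certified Ship (rule 4)? yes] AND [Exempt Voyage (rule 15)? no] AND [Tier II Operation (rule 7)? yes] → not satisfied.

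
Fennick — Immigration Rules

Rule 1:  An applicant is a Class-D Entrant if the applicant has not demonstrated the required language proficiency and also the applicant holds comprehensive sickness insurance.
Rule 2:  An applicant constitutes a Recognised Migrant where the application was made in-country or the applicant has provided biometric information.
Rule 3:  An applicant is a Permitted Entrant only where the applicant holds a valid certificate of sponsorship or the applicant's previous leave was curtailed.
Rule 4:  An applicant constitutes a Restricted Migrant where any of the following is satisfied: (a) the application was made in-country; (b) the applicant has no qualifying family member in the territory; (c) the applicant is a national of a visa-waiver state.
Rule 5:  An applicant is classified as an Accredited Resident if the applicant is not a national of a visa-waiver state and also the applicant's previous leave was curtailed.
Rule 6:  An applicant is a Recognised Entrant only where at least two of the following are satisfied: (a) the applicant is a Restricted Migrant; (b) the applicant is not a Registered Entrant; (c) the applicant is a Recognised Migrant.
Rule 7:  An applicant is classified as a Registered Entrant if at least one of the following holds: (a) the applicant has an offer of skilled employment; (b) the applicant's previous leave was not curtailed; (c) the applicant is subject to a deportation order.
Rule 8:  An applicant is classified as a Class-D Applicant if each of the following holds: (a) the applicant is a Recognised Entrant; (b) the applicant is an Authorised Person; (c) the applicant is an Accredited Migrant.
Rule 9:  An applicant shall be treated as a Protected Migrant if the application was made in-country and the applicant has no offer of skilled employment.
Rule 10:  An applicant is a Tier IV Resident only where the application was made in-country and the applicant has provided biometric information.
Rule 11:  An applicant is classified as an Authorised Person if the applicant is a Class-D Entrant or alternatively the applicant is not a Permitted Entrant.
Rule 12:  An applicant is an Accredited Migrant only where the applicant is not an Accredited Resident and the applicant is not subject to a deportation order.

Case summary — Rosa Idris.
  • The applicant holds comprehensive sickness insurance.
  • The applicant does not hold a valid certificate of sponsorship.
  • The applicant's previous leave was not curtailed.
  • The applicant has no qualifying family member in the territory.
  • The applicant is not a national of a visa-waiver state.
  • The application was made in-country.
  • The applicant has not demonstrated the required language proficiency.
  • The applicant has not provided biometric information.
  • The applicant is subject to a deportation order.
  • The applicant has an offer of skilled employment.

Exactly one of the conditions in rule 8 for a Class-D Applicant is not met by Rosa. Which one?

rule 4 — Restricted Migrant: [the application was made in-country? yes] OR [the applicant has no qualifying family member in the territory? yes] OR [the applicant is a national of a visa-waiver state? no] → satisfied.
rule 7 — Registered Entrant: [the applicant has an offer of skilled employment? yes] OR [the applicant's previous leave was not curtailed? yes] OR [the applicant is subject to a deportation order? yes] → satisfied.
rule 2 — Recognised Migrant: [the application was made in-country? yes] OR [the applicant has provided biometric information? no] → satisfied.
rule 6 — Recognised Entrant: Restricted Migrant (rule 4)? yes; not a Registered Entrant (rule 7)? no; Recognised Migrant (rule 2)? yes — 2 of 3 hold (need ≥2) → satisfied.
rule 1 — Class-D Entrant: [the applicant has not demonstrated the required language proficiency? yes] AND [the applicant holds comprehensive sickness insurance? yes] → satisfied.
rule 3 — Permitted Entrant: [the applicant holds a valid certificate of sponsorship? no] OR [the applicant's previous leave was curtailed? no] → not satisfied.
rule 11 — Authorised Person: [Class-D Entrant (rule 1)? yes] OR [not a Permitted Entrant (rule 3)? yes] → satisfied.
rule 5 — Accredited Resident: [the applicant is not a national of a visa-waiver state? yes] AND [the applicant's previous leave was curtailed? no] → not satisfied.
rule 12 — Accredited Migrant: [not an Accredited Resident (rule 5)? yes] AND [the applicant is not subject to a deportation order? no] → not satisfied.
rule 8 — Class-D Applicant: [Recognised Entrant (rule 6)? yes] AND [Authorised Person (rule 11)? yes] AND [Accredited Migrant (rule 12)? no] → not satisfied.

Accredited Migrant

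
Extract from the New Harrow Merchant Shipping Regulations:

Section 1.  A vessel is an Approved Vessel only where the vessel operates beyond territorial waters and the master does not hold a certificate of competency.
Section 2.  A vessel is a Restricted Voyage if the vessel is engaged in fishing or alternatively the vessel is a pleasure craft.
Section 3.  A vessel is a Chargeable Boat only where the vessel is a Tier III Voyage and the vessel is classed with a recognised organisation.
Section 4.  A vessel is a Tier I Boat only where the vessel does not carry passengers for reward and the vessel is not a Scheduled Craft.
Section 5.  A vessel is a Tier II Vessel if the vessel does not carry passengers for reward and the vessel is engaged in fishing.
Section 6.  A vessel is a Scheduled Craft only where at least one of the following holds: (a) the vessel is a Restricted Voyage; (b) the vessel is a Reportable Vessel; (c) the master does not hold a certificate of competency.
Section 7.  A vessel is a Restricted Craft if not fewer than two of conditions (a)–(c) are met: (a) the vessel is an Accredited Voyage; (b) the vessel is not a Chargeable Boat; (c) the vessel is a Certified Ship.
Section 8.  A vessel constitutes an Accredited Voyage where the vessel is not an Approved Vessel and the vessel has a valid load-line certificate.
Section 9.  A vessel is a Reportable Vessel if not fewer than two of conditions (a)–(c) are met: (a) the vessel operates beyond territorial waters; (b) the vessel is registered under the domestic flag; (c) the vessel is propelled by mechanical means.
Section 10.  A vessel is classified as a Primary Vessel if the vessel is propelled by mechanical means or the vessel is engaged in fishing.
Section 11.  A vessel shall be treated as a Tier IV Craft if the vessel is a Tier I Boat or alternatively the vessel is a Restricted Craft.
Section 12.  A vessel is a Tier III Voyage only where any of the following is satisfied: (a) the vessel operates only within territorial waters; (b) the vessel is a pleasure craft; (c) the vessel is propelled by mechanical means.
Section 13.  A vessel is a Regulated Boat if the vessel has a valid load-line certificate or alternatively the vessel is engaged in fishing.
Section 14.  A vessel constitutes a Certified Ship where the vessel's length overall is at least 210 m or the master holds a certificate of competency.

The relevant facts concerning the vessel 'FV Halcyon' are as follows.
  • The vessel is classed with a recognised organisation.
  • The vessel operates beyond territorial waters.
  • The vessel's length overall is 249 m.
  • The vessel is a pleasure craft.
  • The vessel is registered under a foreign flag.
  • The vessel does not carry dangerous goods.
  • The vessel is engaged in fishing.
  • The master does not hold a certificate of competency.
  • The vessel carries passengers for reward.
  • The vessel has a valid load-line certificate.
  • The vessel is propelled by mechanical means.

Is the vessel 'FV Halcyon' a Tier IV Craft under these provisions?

No

Under section 2: the vessel is engaged in fishing? yes; or the vessel is a pleasure craft? yes. So the vessel is a Restricted Voyage.
Under section 9: the vessel operates beyond territorial waters? yes; the vessel is registered under the domestic flag? no; the vessel is propelled by mechanical means? yes — 2 of 3 hold (need ≥2) → satisfied.
Under section 6: Restricted Voyage (section 2)? yes; or Reportable Vessel (section 9)? yes; or the master does not hold a certificate of competency? yes. So the vessel is a Scheduled Craft.
Under section 4: the vessel does not carry passengers for reward? no; and not a Scheduled Craft (section 6)? no. So the vessel is not a Tier I Boat.
Under section 1: the vessel operates beyond territorial waters? yes; and the master does not hold a certificate of competency? yes. So the vessel is an Approved Vessel.
Under section 8: not an Approved Vessel (section 1)? no; and the vessel has a valid load-line certificate? yes. So the vessel is not an Accredited Voyage.
Under section 12: the vessel operates only within territorial waters? no; or the vessel is a pleasure craft? yes; or the vessel is propelled by mechanical means? yes. So the vessel is a Tier III Voyage.
Under section 3: Tier III Voyage (section 12)? yes; and the vessel is classed with a recognised organisation? yes. So the vessel is a Chargeable Boat.
Under section 14: vessel's length overall: 249 m ≥ 210 m? yes; or the master holds a certificate of competency? no. So the vessel is a Certified Ship.
Under section 7: Accredited Voyage (section 8)? no; not a Chargeable Boat (section 3)? no; Certified Ship (section 14)? yes — 1 of 3 hold (need ≥2) → not satisfied.
Under section 11: Tier I Boat (section 4)? no; or Restricted Craft (section 7)? no. So the vessel is not a Tier IV Craft.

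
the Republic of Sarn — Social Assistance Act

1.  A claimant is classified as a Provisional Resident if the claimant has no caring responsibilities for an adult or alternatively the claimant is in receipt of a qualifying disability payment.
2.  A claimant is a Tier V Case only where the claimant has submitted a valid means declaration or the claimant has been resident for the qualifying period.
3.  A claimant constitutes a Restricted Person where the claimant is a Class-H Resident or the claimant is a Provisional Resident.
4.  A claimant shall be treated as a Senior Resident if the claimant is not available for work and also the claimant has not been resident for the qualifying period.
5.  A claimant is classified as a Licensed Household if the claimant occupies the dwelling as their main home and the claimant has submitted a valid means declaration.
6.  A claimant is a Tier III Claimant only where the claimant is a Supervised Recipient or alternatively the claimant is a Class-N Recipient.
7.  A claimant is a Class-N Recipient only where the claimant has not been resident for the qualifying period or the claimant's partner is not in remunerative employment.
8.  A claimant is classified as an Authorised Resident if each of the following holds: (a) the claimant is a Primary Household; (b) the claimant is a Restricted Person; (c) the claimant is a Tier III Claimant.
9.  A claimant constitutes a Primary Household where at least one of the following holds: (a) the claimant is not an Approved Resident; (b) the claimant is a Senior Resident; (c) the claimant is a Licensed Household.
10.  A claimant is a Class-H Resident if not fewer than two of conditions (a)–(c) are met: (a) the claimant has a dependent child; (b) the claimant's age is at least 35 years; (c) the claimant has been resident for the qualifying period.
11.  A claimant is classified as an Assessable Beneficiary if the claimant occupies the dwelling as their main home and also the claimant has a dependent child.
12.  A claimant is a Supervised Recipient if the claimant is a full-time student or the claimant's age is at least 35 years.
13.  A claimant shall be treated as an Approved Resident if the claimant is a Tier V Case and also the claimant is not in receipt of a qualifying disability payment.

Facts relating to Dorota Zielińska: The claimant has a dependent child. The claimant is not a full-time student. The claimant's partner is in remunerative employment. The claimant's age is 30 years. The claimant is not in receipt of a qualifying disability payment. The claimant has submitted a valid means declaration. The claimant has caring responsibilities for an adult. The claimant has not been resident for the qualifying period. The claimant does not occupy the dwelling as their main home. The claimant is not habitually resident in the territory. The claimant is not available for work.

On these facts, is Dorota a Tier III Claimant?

Yes

paragraph 12 — Supervised Recipient: [the claimant is a full-time student? no] OR [claimant's age: 30 years ≥ 35 years? no] → not satisfied.
paragraph 7 — Class-N Recipient: [the claimant has not been resident for the qualifying period? yes] OR [the claimant's partner is not in remunerative employment? no] → satisfied.
paragraph 6 — Tier III Claimant: [Supervised Recipient (paragraph 12)? no] OR [Class-N Recipient (paragraph 7)? yes] → satisfied.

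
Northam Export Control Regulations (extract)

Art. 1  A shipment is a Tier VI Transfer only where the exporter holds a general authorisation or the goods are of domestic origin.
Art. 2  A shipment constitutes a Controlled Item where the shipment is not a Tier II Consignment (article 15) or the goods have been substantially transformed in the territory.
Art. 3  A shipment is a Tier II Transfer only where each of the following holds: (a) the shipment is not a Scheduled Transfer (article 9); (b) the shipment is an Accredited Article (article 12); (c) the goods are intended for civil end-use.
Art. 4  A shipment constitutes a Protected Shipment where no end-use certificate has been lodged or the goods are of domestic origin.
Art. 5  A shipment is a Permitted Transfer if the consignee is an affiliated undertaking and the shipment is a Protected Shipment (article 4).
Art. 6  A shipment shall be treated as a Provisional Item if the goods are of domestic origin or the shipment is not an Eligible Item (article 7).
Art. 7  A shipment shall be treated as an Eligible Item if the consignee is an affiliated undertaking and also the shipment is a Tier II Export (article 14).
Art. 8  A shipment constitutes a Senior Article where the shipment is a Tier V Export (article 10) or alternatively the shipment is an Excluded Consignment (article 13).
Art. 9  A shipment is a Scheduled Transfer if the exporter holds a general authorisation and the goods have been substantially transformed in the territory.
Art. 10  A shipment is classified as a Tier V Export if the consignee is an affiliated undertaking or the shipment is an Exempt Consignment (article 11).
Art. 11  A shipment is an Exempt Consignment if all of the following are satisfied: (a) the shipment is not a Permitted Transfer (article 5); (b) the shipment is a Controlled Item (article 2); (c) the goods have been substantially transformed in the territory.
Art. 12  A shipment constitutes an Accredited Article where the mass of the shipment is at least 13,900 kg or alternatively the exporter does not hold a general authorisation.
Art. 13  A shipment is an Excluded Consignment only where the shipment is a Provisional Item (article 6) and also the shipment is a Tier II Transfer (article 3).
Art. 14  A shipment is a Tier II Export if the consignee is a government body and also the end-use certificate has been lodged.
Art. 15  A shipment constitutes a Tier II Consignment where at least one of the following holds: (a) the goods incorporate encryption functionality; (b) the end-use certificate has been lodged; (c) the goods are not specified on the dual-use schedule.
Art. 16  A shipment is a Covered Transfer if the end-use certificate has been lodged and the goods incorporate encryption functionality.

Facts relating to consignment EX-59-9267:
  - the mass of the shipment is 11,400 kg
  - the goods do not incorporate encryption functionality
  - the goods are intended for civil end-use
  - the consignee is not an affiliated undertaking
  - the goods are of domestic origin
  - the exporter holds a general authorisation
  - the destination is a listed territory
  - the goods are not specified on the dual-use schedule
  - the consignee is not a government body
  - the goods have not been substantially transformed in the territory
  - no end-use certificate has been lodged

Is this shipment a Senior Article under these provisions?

article 4 — Protected Shipment: [no end-use certificate has been lodged? yes] OR [the goods are of domestic origin? yes] → satisfied.
article 5 — Permitted Transfer: [the consignee is an affiliated undertaking? no] AND [Protected Shipment (article 4)? yes] → not satisfied.
article 15 — Tier II Consignment: [the goods incorporate encryption functionality? no] OR [the end-use certificate has been lodged? no] OR [the goods are not specified on the dual-use schedule? yes] → satisfied.
article 2 — Controlled Item: [not a Tier II Consignment (article 15)? no] OR [the goods have been substantially transformed in the territory? no] → not satisfied.
article 11 — Exempt Consignment: [not a Permitted Transfer (article 5)? yes] AND [Controlled Item (article 2)? no] AND [the goods have been substantially transformed in the territory? no] → not satisfied.
article 10 — Tier V Export: [the consignee is an affiliated undertaking? no] OR [Exempt Consignment (article 11)? no] → not satisfied.
article 14 — Tier II Export: [the consignee is a government body? no] AND [the end-use certificate has been lodged? no] → not satisfied.
article 7 — Eligible Item: [the consignee is an affiliated undertaking? no] AND [Tier II Export (article 14)? no] → not satisfied.
article 6 — Provisional Item: [the goods are of domestic origin? yes] OR [not an Eligible Item (article 7)? yes] → satisfied.
article 9 — Scheduled Transfer: [the exporter holds a general authorisation? yes] AND [the goods have been substantially transformed in the territory? no] → not satisfied.
article 12 — Accredited Article: [mass of the shipment: 11,400 kg ≥ 13,900 kg? no] OR [the exporter does not hold a general authorisation? no] → not satisfied.
article 3 — Tier II Transfer: [not a Scheduled Transfer (article 9)? yes] AND [Accredited Article (article 12)? no] AND [the goods are intended for civil end-use? yes] → not satisfied.
article 13 — Excluded Consignment: [Provisional Item (article 6)? yes] AND [Tier II Transfer (article 3)? no] → not satisfied.
article 8 — Senior Article: [Tier V Export (article 10)? no] OR [Excluded Consignment (article 13)? no] → not satisfied.

No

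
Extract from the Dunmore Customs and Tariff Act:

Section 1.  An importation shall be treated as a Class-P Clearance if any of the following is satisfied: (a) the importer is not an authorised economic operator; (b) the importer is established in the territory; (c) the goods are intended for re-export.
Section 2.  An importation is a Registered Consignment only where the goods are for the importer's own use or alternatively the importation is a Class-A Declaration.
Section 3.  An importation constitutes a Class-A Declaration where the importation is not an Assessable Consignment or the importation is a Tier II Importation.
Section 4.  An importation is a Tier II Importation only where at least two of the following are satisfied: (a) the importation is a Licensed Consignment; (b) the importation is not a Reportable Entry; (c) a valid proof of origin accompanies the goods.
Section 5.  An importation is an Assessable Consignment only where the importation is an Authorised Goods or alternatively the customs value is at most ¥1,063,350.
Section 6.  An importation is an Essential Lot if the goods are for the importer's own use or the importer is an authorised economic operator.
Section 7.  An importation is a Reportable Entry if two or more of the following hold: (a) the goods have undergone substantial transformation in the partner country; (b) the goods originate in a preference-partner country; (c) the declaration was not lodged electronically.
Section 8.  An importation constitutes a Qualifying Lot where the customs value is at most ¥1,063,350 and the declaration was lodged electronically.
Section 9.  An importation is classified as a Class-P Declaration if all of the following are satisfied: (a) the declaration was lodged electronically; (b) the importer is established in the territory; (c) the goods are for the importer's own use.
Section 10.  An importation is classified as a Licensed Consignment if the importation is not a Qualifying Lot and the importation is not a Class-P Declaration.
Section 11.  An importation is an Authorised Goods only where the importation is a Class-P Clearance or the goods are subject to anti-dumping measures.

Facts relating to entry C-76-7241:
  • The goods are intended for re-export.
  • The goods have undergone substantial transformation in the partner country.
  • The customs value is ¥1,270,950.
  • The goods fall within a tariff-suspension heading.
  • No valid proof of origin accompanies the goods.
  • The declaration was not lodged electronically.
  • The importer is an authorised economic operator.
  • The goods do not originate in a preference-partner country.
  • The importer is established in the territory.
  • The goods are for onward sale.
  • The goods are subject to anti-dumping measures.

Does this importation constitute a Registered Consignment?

No

Under section 1: the importer is not an authorised economic operator? no; or the importer is established in the territory? yes; or the goods are intended for re-export? yes. So the importation is a Class-P Clearance.
Under section 11: Class-P Clearance (section 1)? yes; or the goods are subject to anti-dumping measures? yes. So the importation is an Authorised Goods.
Under section 5: Authorised Goods (section 11)? yes; or customs value: ¥1,270,950 ≤ ¥1,063,350? no. So the importation is an Assessable Consignment.
Under section 8: customs value: ¥1,270,950 ≤ ¥1,063,350? no; and the declaration was lodged electronically? no. So the importation is not a Qualifying Lot.
Under section 9: the declaration was lodged electronically? no; and the importer is established in the territory? yes; and the goods are for the importer's own use? no. So the importation is not a Class-P Declaration.
Under section 10: not a Qualifying Lot (section 8)? yes; and not a Class-P Declaration (section 9)? yes. So the importation is a Licensed Consignment.
Under section 7: the goods have undergone substantial transformation in the partner country? yes; the goods originate in a preference-partner country? no; the declaration was not lodged electronically? yes — 2 of 3 hold (need ≥2) → satisfied.
Under section 4: Licensed Consignment (section 10)? yes; not a Reportable Entry (section 7)? no; a valid proof of origin accompanies the goods? no — 1 of 3 hold (need ≥2) → not satisfied.
Under section 3: not an Assessable Consignment (section 5)? no; or Tier II Importation (section 4)? no. So the importation is not a Class-A Declaration.
Under section 2: the goods are for the importer's own use? no; or Class-A Declaration (section 3)? no. So the importation is not a Registered Consignment.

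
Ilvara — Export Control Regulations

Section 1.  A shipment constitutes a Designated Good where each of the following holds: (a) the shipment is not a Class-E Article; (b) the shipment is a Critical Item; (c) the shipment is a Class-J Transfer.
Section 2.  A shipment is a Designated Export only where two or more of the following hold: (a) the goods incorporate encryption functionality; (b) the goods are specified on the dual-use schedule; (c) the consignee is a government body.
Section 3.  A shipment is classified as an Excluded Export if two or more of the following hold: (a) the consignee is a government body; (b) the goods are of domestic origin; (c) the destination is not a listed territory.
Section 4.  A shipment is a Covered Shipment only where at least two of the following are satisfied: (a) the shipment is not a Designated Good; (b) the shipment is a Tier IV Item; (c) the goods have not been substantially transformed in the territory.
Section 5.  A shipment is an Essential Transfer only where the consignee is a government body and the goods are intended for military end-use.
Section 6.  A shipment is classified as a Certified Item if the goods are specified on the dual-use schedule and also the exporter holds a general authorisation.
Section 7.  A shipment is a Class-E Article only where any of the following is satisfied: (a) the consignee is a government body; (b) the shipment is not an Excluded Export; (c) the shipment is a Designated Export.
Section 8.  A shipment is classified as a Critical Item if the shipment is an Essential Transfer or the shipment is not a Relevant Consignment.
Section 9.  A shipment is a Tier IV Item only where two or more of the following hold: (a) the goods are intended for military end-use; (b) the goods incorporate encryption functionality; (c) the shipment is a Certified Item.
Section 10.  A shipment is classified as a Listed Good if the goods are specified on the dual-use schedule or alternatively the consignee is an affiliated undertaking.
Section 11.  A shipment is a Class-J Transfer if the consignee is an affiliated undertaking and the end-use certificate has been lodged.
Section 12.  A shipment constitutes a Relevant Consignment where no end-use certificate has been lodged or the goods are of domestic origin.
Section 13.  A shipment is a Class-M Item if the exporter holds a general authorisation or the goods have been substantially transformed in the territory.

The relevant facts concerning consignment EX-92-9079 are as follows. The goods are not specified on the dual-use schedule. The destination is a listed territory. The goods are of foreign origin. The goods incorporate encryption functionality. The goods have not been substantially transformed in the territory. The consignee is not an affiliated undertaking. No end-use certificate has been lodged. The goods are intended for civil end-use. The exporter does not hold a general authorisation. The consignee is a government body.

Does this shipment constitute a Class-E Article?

section 3 — Excluded Export: the consignee is a government body? yes; the goods are of domestic origin? no; the destination is not a listed territory? no — 1 of 3 hold (need ≥2) → not satisfied.
section 2 — Designated Export: the goods incorporate encryption functionality? yes; the goods are specified on the dual-use schedule? no; the consignee is a government body? yes — 2 of 3 hold (need ≥2) → satisfied.
section 7 — Class-E Article: [the consignee is a government body? yes] OR [not an Excluded Export (section 3)? yes] OR [Designated Export (section 2)? yes] → satisfied.

Yes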